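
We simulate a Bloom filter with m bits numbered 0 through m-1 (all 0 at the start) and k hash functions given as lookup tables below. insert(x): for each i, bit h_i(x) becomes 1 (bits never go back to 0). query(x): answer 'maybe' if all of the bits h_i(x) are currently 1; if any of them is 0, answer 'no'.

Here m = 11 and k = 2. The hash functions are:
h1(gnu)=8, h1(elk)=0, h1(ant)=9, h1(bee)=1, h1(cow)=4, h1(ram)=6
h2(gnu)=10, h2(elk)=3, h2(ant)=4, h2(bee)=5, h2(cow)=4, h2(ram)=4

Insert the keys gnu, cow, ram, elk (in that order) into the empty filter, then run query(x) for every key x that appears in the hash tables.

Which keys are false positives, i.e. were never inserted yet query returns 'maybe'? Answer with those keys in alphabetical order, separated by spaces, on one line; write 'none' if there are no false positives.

Answer: none

Derivation:
Start: bits=00000000000
After insert 'gnu': sets bits 8 10 -> bits=00000000101
After insert 'cow': sets bits 4 -> bits=00001000101
After insert 'ram': sets bits 4 6 -> bits=00001010101
After insert 'elk': sets bits 0 3 -> bits=10011010101
Not inserted: ant bee — query each against bits=10011010101:
query ant: checks bit4=1, bit9=0 (has a 0) -> no => not a false positive
query bee: checks bit1=0, bit5=0 (has a 0) -> no => not a false positive
False positives (alphabetical): none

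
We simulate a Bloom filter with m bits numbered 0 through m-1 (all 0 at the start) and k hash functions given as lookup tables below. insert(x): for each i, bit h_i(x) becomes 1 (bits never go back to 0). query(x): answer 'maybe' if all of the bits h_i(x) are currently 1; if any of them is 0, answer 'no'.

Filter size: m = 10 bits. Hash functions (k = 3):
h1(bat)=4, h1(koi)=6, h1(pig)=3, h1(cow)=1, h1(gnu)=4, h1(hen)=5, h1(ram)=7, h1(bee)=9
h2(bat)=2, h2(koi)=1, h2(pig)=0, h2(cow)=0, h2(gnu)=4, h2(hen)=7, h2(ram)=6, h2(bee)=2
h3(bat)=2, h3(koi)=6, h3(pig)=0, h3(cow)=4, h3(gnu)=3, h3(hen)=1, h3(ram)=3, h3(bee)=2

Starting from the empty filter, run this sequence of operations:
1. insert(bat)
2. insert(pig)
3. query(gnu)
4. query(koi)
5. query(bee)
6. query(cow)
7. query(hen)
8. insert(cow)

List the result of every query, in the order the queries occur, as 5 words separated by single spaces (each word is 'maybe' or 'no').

Start: bits=0000000000
Op 1: insert bat -> sets bits 2 4 -> bits=0010100000
Op 2: insert pig -> sets bits 0 3 -> bits=1011100000
Op 3: query gnu -> checks bit3=1, bit4=1 (all 1) -> maybe
Op 4: query koi -> checks bit1=0, bit6=0 (has a 0) -> no
Op 5: query bee -> checks bit2=1, bit9=0 (has a 0) -> no
Op 6: query cow -> checks bit0=1, bit1=0, bit4=1 (has a 0) -> no
Op 7: query hen -> checks bit1=0, bit5=0, bit7=0 (has a 0) -> no
Op 8: insert cow -> sets bits 0 1 4 -> bits=1111100000
Query results in order: maybe no no no no

Answer: maybe no no no no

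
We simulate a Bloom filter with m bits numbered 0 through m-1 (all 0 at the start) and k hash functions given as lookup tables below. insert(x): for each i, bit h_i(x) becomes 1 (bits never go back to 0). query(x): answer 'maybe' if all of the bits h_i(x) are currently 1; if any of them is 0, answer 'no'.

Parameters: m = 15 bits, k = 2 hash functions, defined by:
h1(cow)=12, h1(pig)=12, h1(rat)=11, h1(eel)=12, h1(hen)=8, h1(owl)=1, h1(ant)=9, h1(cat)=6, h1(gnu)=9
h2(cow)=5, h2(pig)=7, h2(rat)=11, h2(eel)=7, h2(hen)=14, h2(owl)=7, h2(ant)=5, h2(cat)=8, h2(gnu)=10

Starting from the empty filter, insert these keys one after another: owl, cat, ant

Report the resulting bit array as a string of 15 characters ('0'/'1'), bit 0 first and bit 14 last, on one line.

Start: bits=000000000000000
After insert 'owl': sets bits 1 7 -> bits=010000010000000
After insert 'cat': sets bits 6 8 -> bits=010000111000000
After insert 'ant': sets bits 5 9 -> bits=010001111100000

Answer: 010001111100000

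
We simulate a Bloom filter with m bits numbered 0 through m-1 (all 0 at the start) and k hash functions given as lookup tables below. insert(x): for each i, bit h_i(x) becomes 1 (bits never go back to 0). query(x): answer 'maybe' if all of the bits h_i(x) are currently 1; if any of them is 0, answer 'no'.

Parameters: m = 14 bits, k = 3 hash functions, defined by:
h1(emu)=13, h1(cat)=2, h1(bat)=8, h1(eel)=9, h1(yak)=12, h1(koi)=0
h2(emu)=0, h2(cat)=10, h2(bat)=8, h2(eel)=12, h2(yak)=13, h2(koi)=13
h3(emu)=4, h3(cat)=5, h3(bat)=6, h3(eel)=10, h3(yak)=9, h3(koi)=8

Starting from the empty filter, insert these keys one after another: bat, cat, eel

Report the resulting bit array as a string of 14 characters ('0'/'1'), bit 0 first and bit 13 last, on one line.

Start: bits=00000000000000
After insert 'bat': sets bits 6 8 -> bits=00000010100000
After insert 'cat': sets bits 2 5 10 -> bits=00100110101000
After insert 'eel': sets bits 9 10 12 -> bits=00100110111010

Answer: 00100110111010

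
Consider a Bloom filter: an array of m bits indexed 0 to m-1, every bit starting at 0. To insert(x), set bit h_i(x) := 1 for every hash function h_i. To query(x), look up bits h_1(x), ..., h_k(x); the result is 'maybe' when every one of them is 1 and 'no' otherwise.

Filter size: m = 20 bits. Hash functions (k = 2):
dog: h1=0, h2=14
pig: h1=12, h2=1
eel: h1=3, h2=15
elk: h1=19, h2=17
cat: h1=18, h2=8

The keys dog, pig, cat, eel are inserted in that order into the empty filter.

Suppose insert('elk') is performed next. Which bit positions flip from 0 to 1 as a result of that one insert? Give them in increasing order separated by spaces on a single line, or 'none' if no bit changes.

Start: bits=00000000000000000000
After insert 'dog': sets bits 0 14 -> bits=10000000000000100000
After insert 'pig': sets bits 1 12 -> bits=11000000000010100000
After insert 'cat': sets bits 8 18 -> bits=11000000100010100010
After insert 'eel': sets bits 3 15 -> bits=11010000100010110010
insert 'elk' would touch bits 17 19; currently bit17=0, bit19=0
Bits that are 0 among those (would change 0->1): 17 19

Answer: 17 19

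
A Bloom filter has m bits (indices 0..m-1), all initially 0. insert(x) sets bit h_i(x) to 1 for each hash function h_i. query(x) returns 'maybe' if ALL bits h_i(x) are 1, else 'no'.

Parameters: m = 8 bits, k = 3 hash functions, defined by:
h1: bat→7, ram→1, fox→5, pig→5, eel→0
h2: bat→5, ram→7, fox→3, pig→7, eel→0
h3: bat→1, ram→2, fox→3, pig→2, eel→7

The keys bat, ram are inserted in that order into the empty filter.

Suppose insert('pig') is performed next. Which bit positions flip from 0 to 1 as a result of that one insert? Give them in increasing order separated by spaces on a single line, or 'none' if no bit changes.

Answer: none

Derivation:
Start: bits=00000000
After insert 'bat': sets bits 1 5 7 -> bits=01000101
After insert 'ram': sets bits 1 2 7 -> bits=01100101
insert 'pig' would touch bits 2 5 7; currently bit2=1, bit5=1, bit7=1
Bits that are 0 among those (would change 0->1): none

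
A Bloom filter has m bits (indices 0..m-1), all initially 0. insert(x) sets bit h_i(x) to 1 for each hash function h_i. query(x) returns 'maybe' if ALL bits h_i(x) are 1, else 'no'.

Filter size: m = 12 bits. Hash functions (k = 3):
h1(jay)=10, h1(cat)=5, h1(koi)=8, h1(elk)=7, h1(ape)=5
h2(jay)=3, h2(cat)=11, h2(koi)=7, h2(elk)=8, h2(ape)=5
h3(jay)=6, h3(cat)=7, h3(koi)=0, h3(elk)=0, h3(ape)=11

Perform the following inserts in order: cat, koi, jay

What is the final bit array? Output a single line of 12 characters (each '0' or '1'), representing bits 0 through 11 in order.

Answer: 100101111011

Derivation:
Start: bits=000000000000
After insert 'cat': sets bits 5 7 11 -> bits=000001010001
After insert 'koi': sets bits 0 7 8 -> bits=100001011001
After insert 'jay': sets bits 3 6 10 -> bits=100101111011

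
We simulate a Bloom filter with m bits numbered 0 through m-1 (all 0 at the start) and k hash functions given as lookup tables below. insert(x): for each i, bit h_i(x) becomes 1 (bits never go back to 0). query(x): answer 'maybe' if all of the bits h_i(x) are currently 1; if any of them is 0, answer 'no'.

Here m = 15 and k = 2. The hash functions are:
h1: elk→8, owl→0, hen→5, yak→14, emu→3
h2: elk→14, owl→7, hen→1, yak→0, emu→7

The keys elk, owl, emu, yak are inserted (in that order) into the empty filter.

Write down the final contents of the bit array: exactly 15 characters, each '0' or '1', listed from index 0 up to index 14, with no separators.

Start: bits=000000000000000
After insert 'elk': sets bits 8 14 -> bits=000000001000001
After insert 'owl': sets bits 0 7 -> bits=100000011000001
After insert 'emu': sets bits 3 7 -> bits=100100011000001
After insert 'yak': sets bits 0 14 -> bits=100100011000001

Answer: 100100011000001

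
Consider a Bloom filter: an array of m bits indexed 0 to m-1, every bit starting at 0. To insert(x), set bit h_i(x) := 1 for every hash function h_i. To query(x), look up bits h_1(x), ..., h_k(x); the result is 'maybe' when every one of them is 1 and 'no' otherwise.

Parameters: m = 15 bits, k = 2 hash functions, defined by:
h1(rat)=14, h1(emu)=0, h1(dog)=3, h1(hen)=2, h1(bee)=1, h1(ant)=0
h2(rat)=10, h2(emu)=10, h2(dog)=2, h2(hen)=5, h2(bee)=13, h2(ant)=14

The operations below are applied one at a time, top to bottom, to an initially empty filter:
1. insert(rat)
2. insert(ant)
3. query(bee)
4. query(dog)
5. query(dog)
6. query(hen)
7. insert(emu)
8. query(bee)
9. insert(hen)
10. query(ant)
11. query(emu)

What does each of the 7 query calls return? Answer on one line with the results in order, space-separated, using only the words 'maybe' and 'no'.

Answer: no no no no no maybe maybe

Derivation:
Start: bits=000000000000000
Op 1: insert rat -> sets bits 10 14 -> bits=000000000010001
Op 2: insert ant -> sets bits 0 14 -> bits=100000000010001
Op 3: query bee -> checks bit1=0, bit13=0 (has a 0) -> no
Op 4: query dog -> checks bit2=0, bit3=0 (has a 0) -> no
Op 5: query dog -> checks bit2=0, bit3=0 (has a 0) -> no
Op 6: query hen -> checks bit2=0, bit5=0 (has a 0) -> no
Op 7: insert emu -> sets bits 0 10 -> bits=100000000010001
Op 8: query bee -> checks bit1=0, bit13=0 (has a 0) -> no
Op 9: insert hen -> sets bits 2 5 -> bits=101001000010001
Op 10: query ant -> checks bit0=1, bit14=1 (all 1) -> maybe
Op 11: query emu -> checks bit0=1, bit10=1 (all 1) -> maybe
Query results in order: no no no no no maybe maybe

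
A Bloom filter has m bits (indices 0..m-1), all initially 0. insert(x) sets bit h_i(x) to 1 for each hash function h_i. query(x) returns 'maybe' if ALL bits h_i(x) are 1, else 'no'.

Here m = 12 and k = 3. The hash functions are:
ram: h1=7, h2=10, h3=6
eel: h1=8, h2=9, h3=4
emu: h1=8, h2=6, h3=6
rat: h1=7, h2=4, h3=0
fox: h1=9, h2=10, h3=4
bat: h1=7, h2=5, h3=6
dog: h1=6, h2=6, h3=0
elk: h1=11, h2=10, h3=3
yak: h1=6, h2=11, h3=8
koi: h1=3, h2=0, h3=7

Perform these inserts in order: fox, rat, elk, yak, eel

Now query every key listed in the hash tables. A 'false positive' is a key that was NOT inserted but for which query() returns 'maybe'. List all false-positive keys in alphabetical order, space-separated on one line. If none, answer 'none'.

Answer: dog emu koi ram

Derivation:
Start: bits=000000000000
After insert 'fox': sets bits 4 9 10 -> bits=000010000110
After insert 'rat': sets bits 0 4 7 -> bits=100010010110
After insert 'elk': sets bits 3 10 11 -> bits=100110010111
After insert 'yak': sets bits 6 8 11 -> bits=100110111111
After insert 'eel': sets bits 4 8 9 -> bits=100110111111
Not inserted: bat dog emu koi ram — query each against bits=100110111111:
query bat: checks bit5=0, bit6=1, bit7=1 (has a 0) -> no => not a false positive
query dog: checks bit0=1, bit6=1 (all 1) -> maybe => FALSE POSITIVE
query emu: checks bit6=1, bit8=1 (all 1) -> maybe => FALSE POSITIVE
query koi: checks bit0=1, bit3=1, bit7=1 (all 1) -> maybe => FALSE POSITIVE
query ram: checks bit6=1, bit7=1, bit10=1 (all 1) -> maybe => FALSE POSITIVE
False positives (alphabetical): dog emu koi ram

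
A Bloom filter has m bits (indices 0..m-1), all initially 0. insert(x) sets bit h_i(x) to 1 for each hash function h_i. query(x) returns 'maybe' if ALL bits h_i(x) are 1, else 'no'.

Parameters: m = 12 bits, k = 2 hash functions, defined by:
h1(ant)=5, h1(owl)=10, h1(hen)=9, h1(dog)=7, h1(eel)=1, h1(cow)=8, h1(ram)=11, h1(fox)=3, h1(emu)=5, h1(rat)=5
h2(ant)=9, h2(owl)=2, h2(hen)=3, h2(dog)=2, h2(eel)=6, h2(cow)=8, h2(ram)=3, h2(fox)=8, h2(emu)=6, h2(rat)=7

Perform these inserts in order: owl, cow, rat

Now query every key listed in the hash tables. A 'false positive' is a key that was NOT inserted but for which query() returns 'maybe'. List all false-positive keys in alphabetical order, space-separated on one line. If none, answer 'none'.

Start: bits=000000000000
After insert 'owl': sets bits 2 10 -> bits=001000000010
After insert 'cow': sets bits 8 -> bits=001000001010
After insert 'rat': sets bits 5 7 -> bits=001001011010
Not inserted: ant dog eel emu fox hen ram — query each against bits=001001011010:
query ant: checks bit5=1, bit9=0 (has a 0) -> no => not a false positive
query dog: checks bit2=1, bit7=1 (all 1) -> maybe => FALSE POSITIVE
query eel: checks bit1=0, bit6=0 (has a 0) -> no => not a false positive
query emu: checks bit5=1, bit6=0 (has a 0) -> no => not a false positive
query fox: checks bit3=0, bit8=1 (has a 0) -> no => not a false positive
query hen: checks bit3=0, bit9=0 (has a 0) -> no => not a false positive
query ram: checks bit3=0, bit11=0 (has a 0) -> no => not a false positive
False positives (alphabetical): dog

Answer: dog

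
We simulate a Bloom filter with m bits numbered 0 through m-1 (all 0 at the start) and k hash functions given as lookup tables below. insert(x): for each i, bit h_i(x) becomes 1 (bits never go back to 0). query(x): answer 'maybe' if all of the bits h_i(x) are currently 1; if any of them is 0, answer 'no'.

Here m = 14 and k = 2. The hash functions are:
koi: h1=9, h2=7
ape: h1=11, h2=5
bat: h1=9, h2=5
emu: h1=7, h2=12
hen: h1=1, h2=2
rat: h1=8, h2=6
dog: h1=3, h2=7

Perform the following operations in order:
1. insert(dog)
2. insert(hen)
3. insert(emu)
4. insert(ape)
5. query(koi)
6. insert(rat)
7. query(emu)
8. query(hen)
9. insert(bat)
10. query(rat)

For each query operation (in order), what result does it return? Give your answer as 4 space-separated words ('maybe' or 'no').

Answer: no maybe maybe maybe

Derivation:
Start: bits=00000000000000
Op 1: insert dog -> sets bits 3 7 -> bits=00010001000000
Op 2: insert hen -> sets bits 1 2 -> bits=01110001000000
Op 3: insert emu -> sets bits 7 12 -> bits=01110001000010
Op 4: insert ape -> sets bits 5 11 -> bits=01110101000110
Op 5: query koi -> checks bit7=1, bit9=0 (has a 0) -> no
Op 6: insert rat -> sets bits 6 8 -> bits=01110111100110
Op 7: query emu -> checks bit7=1, bit12=1 (all 1) -> maybe
Op 8: query hen -> checks bit1=1, bit2=1 (all 1) -> maybe
Op 9: insert bat -> sets bits 5 9 -> bits=01110111110110
Op 10: query rat -> checks bit6=1, bit8=1 (all 1) -> maybe
Query results in order: no maybe maybe maybe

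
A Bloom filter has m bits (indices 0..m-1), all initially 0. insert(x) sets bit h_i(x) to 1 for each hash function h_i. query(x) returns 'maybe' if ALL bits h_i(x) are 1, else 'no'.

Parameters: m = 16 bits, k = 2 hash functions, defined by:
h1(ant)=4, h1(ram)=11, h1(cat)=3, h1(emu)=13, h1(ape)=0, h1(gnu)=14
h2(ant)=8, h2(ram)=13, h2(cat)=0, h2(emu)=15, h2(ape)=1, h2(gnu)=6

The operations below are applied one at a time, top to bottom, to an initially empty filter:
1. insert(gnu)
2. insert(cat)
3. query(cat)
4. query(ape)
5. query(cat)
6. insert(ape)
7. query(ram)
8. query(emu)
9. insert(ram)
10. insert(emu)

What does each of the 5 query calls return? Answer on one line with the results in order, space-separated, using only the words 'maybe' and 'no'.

Answer: maybe no maybe no no

Derivation:
Start: bits=0000000000000000
Op 1: insert gnu -> sets bits 6 14 -> bits=0000001000000010
Op 2: insert cat -> sets bits 0 3 -> bits=1001001000000010
Op 3: query cat -> checks bit0=1, bit3=1 (all 1) -> maybe
Op 4: query ape -> checks bit0=1, bit1=0 (has a 0) -> no
Op 5: query cat -> checks bit0=1, bit3=1 (all 1) -> maybe
Op 6: insert ape -> sets bits 0 1 -> bits=1101001000000010
Op 7: query ram -> checks bit11=0, bit13=0 (has a 0) -> no
Op 8: query emu -> checks bit13=0, bit15=0 (has a 0) -> no
Op 9: insert ram -> sets bits 11 13 -> bits=1101001000010110
Op 10: insert emu -> sets bits 13 15 -> bits=1101001000010111
Query results in order: maybe no maybe no no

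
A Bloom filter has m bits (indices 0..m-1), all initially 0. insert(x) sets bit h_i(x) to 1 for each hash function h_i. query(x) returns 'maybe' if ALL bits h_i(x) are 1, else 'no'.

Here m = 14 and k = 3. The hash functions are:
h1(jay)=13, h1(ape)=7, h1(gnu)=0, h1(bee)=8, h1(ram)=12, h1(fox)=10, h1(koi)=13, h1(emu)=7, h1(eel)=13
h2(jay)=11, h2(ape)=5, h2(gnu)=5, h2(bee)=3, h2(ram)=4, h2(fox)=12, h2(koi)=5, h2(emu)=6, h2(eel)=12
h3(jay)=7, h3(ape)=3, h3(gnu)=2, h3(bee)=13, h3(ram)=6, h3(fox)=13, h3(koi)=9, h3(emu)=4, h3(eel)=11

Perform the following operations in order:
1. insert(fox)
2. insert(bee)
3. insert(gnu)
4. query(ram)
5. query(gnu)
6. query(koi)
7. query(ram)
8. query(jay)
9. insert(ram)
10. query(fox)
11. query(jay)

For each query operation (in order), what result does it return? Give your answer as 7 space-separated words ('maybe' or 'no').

Answer: no maybe no no no maybe no

Derivation:
Start: bits=00000000000000
Op 1: insert fox -> sets bits 10 12 13 -> bits=00000000001011
Op 2: insert bee -> sets bits 3 8 13 -> bits=00010000101011
Op 3: insert gnu -> sets bits 0 2 5 -> bits=10110100101011
Op 4: query ram -> checks bit4=0, bit6=0, bit12=1 (has a 0) -> no
Op 5: query gnu -> checks bit0=1, bit2=1, bit5=1 (all 1) -> maybe
Op 6: query koi -> checks bit5=1, bit9=0, bit13=1 (has a 0) -> no
Op 7: query ram -> checks bit4=0, bit6=0, bit12=1 (has a 0) -> no
Op 8: query jay -> checks bit7=0, bit11=0, bit13=1 (has a 0) -> no
Op 9: insert ram -> sets bits 4 6 12 -> bits=10111110101011
Op 10: query fox -> checks bit10=1, bit12=1, bit13=1 (all 1) -> maybe
Op 11: query jay -> checks bit7=0, bit11=0, bit13=1 (has a 0) -> no
Query results in order: no maybe no no no maybe no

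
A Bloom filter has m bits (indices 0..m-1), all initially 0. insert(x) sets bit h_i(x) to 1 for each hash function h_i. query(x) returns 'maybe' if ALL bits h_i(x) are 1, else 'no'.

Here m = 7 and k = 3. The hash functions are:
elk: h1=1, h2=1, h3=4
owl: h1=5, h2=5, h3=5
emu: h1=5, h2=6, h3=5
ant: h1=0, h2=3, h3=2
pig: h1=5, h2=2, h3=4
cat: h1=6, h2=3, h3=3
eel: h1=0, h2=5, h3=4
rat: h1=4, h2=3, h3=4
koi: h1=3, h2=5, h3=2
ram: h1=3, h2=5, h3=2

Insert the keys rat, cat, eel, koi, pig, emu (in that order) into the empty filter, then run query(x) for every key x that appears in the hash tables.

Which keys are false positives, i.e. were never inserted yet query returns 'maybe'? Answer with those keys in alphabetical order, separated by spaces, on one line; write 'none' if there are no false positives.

Start: bits=0000000
After insert 'rat': sets bits 3 4 -> bits=0001100
After insert 'cat': sets bits 3 6 -> bits=0001101
After insert 'eel': sets bits 0 4 5 -> bits=1001111
After insert 'koi': sets bits 2 3 5 -> bits=1011111
After insert 'pig': sets bits 2 4 5 -> bits=1011111
After insert 'emu': sets bits 5 6 -> bits=1011111
Not inserted: ant elk owl ram — query each against bits=1011111:
query ant: checks bit0=1, bit2=1, bit3=1 (all 1) -> maybe => FALSE POSITIVE
query elk: checks bit1=0, bit4=1 (has a 0) -> no => not a false positive
query owl: checks bit5=1 (all 1) -> maybe => FALSE POSITIVE
query ram: checks bit2=1, bit3=1, bit5=1 (all 1) -> maybe => FALSE POSITIVE
False positives (alphabetical): ant owl ram

Answer: ant owl ram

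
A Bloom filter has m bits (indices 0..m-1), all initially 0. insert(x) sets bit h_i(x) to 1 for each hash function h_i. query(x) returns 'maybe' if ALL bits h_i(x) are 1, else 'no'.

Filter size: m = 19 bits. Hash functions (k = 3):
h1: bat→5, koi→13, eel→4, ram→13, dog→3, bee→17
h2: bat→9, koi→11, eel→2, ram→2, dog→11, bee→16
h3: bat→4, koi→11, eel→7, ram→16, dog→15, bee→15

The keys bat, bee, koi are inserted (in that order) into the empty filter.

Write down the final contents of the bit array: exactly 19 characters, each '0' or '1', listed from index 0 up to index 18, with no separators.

Start: bits=0000000000000000000
After insert 'bat': sets bits 4 5 9 -> bits=0000110001000000000
After insert 'bee': sets bits 15 16 17 -> bits=0000110001000001110
After insert 'koi': sets bits 11 13 -> bits=0000110001010101110

Answer: 0000110001010101110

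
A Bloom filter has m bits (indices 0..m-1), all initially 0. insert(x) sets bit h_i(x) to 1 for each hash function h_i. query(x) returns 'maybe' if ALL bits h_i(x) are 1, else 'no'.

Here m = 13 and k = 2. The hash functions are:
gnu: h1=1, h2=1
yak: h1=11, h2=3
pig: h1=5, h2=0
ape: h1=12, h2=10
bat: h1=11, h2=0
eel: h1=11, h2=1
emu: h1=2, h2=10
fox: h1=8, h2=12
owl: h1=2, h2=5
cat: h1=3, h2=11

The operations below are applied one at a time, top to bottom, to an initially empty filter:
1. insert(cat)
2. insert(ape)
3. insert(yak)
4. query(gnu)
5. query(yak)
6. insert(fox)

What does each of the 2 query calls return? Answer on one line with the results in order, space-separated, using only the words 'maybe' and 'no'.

Start: bits=0000000000000
Op 1: insert cat -> sets bits 3 11 -> bits=0001000000010
Op 2: insert ape -> sets bits 10 12 -> bits=0001000000111
Op 3: insert yak -> sets bits 3 11 -> bits=0001000000111
Op 4: query gnu -> checks bit1=0 (has a 0) -> no
Op 5: query yak -> checks bit3=1, bit11=1 (all 1) -> maybe
Op 6: insert fox -> sets bits 8 12 -> bits=0001000010111
Query results in order: no maybe

Answer: no maybe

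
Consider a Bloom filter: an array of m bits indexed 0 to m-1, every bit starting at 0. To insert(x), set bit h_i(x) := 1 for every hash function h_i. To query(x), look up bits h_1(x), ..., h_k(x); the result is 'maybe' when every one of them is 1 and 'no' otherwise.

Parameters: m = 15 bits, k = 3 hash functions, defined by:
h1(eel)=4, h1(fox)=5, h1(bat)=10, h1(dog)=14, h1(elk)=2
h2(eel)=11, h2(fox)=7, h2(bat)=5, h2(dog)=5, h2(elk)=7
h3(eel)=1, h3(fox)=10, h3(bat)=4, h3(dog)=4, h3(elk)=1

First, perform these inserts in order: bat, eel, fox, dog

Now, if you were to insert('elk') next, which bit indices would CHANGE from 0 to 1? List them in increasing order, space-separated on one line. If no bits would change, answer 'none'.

Answer: 2

Derivation:
Start: bits=000000000000000
After insert 'bat': sets bits 4 5 10 -> bits=000011000010000
After insert 'eel': sets bits 1 4 11 -> bits=010011000011000
After insert 'fox': sets bits 5 7 10 -> bits=010011010011000
After insert 'dog': sets bits 4 5 14 -> bits=010011010011001
insert 'elk' would touch bits 1 2 7; currently bit1=1, bit2=0, bit7=1
Bits that are 0 among those (would change 0->1): 2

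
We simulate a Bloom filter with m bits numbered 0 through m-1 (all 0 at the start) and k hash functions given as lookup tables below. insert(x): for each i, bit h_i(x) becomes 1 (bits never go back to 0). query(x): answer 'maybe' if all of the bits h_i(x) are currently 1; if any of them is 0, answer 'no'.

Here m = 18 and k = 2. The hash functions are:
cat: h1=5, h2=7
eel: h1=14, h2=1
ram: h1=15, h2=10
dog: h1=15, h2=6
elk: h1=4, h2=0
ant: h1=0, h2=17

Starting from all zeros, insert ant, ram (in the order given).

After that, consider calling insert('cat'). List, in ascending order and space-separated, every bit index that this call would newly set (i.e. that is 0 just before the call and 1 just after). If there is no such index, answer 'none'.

Start: bits=000000000000000000
After insert 'ant': sets bits 0 17 -> bits=100000000000000001
After insert 'ram': sets bits 10 15 -> bits=100000000010000101
insert 'cat' would touch bits 5 7; currently bit5=0, bit7=0
Bits that are 0 among those (would change 0->1): 5 7

Answer: 5 7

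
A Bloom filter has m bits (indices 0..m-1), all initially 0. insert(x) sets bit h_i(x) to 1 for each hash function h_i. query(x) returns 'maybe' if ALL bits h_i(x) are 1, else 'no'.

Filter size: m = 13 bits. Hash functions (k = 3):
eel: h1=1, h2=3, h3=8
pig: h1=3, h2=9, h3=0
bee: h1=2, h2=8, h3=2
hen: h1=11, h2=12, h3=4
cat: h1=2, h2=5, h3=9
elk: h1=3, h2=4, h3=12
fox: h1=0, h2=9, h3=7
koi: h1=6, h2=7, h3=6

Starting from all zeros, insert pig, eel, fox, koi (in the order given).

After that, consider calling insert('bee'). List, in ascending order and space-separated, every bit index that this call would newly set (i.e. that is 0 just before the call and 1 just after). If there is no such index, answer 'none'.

Start: bits=0000000000000
After insert 'pig': sets bits 0 3 9 -> bits=1001000001000
After insert 'eel': sets bits 1 3 8 -> bits=1101000011000
After insert 'fox': sets bits 0 7 9 -> bits=1101000111000
After insert 'koi': sets bits 6 7 -> bits=1101001111000
insert 'bee' would touch bits 2 8; currently bit2=0, bit8=1
Bits that are 0 among those (would change 0->1): 2

Answer: 2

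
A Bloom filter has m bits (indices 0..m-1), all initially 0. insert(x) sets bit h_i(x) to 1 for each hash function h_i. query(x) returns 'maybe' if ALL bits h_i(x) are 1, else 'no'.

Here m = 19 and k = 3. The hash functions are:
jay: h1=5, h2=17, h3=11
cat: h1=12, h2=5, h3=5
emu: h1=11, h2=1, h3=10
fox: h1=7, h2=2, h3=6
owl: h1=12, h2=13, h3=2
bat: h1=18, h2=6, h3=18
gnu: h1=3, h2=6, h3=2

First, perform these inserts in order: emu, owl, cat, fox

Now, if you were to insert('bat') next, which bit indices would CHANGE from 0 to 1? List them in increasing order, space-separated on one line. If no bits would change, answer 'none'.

Answer: 18

Derivation:
Start: bits=0000000000000000000
After insert 'emu': sets bits 1 10 11 -> bits=0100000000110000000
After insert 'owl': sets bits 2 12 13 -> bits=0110000000111100000
After insert 'cat': sets bits 5 12 -> bits=0110010000111100000
After insert 'fox': sets bits 2 6 7 -> bits=0110011100111100000
insert 'bat' would touch bits 6 18; currently bit6=1, bit18=0
Bits that are 0 among those (would change 0->1): 18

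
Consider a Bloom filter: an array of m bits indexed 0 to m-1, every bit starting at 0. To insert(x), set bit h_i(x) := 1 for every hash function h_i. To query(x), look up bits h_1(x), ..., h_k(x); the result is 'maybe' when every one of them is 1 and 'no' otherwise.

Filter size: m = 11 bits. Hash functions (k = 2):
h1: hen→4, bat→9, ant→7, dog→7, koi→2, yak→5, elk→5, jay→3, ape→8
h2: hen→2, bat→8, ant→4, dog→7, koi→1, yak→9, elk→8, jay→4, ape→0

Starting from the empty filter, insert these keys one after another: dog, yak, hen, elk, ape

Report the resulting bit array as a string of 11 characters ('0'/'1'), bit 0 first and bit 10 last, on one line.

Answer: 10101101110

Derivation:
Start: bits=00000000000
After insert 'dog': sets bits 7 -> bits=00000001000
After insert 'yak': sets bits 5 9 -> bits=00000101010
After insert 'hen': sets bits 2 4 -> bits=00101101010
After insert 'elk': sets bits 5 8 -> bits=00101101110
After insert 'ape': sets bits 0 8 -> bits=10101101110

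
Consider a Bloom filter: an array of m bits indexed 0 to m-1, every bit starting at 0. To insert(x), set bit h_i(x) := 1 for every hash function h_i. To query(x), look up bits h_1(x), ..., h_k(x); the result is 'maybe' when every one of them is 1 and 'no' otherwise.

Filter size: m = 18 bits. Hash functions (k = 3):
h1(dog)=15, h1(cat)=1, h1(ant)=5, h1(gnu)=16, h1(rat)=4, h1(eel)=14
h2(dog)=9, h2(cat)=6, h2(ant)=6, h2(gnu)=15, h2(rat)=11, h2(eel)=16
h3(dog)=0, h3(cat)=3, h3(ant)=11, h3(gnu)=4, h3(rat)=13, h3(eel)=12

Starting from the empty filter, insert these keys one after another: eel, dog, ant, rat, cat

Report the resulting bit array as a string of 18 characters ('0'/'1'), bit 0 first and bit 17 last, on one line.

Answer: 110111100101111110

Derivation:
Start: bits=000000000000000000
After insert 'eel': sets bits 12 14 16 -> bits=000000000000101010
After insert 'dog': sets bits 0 9 15 -> bits=100000000100101110
After insert 'ant': sets bits 5 6 11 -> bits=100001100101101110
After insert 'rat': sets bits 4 11 13 -> bits=100011100101111110
After insert 'cat': sets bits 1 3 6 -> bits=110111100101111110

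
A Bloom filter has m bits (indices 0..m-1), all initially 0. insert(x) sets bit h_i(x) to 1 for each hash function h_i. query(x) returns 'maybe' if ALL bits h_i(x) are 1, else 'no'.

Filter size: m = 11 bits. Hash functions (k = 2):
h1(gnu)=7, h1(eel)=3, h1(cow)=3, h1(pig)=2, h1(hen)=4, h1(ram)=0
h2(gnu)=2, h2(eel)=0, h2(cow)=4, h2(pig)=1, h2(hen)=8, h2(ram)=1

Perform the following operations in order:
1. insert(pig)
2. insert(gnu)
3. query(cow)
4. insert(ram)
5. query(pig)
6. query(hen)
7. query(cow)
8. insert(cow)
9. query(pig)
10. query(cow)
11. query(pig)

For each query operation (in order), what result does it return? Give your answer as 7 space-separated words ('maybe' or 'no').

Answer: no maybe no no maybe maybe maybe

Derivation:
Start: bits=00000000000
Op 1: insert pig -> sets bits 1 2 -> bits=01100000000
Op 2: insert gnu -> sets bits 2 7 -> bits=01100001000
Op 3: query cow -> checks bit3=0, bit4=0 (has a 0) -> no
Op 4: insert ram -> sets bits 0 1 -> bits=11100001000
Op 5: query pig -> checks bit1=1, bit2=1 (all 1) -> maybe
Op 6: query hen -> checks bit4=0, bit8=0 (has a 0) -> no
Op 7: query cow -> checks bit3=0, bit4=0 (has a 0) -> no
Op 8: insert cow -> sets bits 3 4 -> bits=11111001000
Op 9: query pig -> checks bit1=1, bit2=1 (all 1) -> maybe
Op 10: query cow -> checks bit3=1, bit4=1 (all 1) -> maybe
Op 11: query pig -> checks bit1=1, bit2=1 (all 1) -> maybe
Query results in order: no maybe no no maybe maybe maybe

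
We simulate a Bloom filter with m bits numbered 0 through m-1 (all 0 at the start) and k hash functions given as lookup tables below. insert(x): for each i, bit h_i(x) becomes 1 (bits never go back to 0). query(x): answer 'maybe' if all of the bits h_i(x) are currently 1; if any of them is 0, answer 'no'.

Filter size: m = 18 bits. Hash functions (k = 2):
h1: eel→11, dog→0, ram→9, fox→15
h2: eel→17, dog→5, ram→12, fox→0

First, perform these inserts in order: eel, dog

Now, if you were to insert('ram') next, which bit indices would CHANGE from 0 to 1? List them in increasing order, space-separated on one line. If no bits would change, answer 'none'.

Answer: 9 12

Derivation:
Start: bits=000000000000000000
After insert 'eel': sets bits 11 17 -> bits=000000000001000001
After insert 'dog': sets bits 0 5 -> bits=100001000001000001
insert 'ram' would touch bits 9 12; currently bit9=0, bit12=0
Bits that are 0 among those (would change 0->1): 9 12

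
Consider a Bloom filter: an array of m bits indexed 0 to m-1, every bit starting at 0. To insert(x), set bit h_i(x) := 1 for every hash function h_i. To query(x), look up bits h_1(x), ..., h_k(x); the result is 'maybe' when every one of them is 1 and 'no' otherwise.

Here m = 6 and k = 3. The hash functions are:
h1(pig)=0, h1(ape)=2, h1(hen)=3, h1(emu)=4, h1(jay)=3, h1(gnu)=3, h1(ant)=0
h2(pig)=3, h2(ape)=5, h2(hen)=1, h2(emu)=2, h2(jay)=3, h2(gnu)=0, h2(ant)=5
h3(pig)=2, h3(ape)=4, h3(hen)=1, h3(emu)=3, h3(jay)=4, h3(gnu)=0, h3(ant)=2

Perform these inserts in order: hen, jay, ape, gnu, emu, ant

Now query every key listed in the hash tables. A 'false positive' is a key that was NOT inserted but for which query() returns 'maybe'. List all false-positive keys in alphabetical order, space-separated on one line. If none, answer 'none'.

Answer: pig

Derivation:
Start: bits=000000
After insert 'hen': sets bits 1 3 -> bits=010100
After insert 'jay': sets bits 3 4 -> bits=010110
After insert 'ape': sets bits 2 4 5 -> bits=011111
After insert 'gnu': sets bits 0 3 -> bits=111111
After insert 'emu': sets bits 2 3 4 -> bits=111111
After insert 'ant': sets bits 0 2 5 -> bits=111111
Not inserted: pig — query each against bits=111111:
query pig: checks bit0=1, bit2=1, bit3=1 (all 1) -> maybe => FALSE POSITIVE
False positives (alphabetical): pig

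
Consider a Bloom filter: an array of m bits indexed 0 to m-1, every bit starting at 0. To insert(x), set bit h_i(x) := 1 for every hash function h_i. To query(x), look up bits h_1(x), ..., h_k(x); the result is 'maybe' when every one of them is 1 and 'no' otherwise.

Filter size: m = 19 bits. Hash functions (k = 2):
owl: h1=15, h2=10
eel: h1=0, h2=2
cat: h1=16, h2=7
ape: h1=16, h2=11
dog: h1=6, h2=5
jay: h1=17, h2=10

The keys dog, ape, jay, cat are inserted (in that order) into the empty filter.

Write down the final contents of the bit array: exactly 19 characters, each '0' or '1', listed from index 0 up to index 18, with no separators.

Answer: 0000011100110000110

Derivation:
Start: bits=0000000000000000000
After insert 'dog': sets bits 5 6 -> bits=0000011000000000000
After insert 'ape': sets bits 11 16 -> bits=0000011000010000100
After insert 'jay': sets bits 10 17 -> bits=0000011000110000110
After insert 'cat': sets bits 7 16 -> bits=0000011100110000110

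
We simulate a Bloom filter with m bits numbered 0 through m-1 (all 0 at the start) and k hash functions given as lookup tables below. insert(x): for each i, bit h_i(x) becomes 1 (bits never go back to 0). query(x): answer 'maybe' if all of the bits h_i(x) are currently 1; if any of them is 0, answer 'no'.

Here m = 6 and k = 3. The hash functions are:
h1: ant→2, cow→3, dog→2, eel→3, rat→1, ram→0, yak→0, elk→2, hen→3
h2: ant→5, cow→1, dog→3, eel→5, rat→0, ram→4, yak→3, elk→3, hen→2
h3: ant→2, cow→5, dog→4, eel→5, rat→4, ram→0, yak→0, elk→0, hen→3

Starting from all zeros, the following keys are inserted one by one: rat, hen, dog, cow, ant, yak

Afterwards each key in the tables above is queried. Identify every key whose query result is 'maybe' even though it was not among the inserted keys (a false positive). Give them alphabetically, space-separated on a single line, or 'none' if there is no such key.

Start: bits=000000
After insert 'rat': sets bits 0 1 4 -> bits=110010
After insert 'hen': sets bits 2 3 -> bits=111110
After insert 'dog': sets bits 2 3 4 -> bits=111110
After insert 'cow': sets bits 1 3 5 -> bits=111111
After insert 'ant': sets bits 2 5 -> bits=111111
After insert 'yak': sets bits 0 3 -> bits=111111
Not inserted: eel elk ram — query each against bits=111111:
query eel: checks bit3=1, bit5=1 (all 1) -> maybe => FALSE POSITIVE
query elk: checks bit0=1, bit2=1, bit3=1 (all 1) -> maybe => FALSE POSITIVE
query ram: checks bit0=1, bit4=1 (all 1) -> maybe => FALSE POSITIVE
False positives (alphabetical): eel elk ram

Answer: eel elk ram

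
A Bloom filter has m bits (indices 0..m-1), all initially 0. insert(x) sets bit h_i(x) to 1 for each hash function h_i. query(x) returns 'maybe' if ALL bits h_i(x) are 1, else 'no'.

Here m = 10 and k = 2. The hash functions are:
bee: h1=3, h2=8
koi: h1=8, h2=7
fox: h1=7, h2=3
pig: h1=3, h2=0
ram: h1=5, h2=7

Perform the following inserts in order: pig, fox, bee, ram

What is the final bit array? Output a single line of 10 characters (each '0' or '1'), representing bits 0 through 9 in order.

Answer: 1001010110

Derivation:
Start: bits=0000000000
After insert 'pig': sets bits 0 3 -> bits=1001000000
After insert 'fox': sets bits 3 7 -> bits=1001000100
After insert 'bee': sets bits 3 8 -> bits=1001000110
After insert 'ram': sets bits 5 7 -> bits=1001010110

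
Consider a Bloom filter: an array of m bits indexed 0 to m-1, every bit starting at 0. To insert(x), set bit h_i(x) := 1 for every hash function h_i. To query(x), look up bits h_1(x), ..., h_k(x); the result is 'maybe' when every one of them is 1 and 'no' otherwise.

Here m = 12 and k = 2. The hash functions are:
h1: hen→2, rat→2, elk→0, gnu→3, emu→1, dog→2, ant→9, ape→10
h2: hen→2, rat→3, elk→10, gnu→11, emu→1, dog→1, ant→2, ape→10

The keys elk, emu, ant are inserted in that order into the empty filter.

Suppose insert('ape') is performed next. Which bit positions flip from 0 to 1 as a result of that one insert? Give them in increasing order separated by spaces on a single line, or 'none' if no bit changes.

Start: bits=000000000000
After insert 'elk': sets bits 0 10 -> bits=100000000010
After insert 'emu': sets bits 1 -> bits=110000000010
After insert 'ant': sets bits 2 9 -> bits=111000000110
insert 'ape' would touch bits 10; currently bit10=1
Bits that are 0 among those (would change 0->1): none

Answer: none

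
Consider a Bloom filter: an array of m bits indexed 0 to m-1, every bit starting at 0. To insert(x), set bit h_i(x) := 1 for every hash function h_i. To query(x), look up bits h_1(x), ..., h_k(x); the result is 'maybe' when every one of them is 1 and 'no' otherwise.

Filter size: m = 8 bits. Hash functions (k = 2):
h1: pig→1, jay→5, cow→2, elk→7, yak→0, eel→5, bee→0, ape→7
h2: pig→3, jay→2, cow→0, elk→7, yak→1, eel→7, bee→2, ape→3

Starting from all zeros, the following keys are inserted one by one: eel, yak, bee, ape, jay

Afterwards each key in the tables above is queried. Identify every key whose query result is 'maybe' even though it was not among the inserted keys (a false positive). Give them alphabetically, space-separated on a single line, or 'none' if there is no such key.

Start: bits=00000000
After insert 'eel': sets bits 5 7 -> bits=00000101
After insert 'yak': sets bits 0 1 -> bits=11000101
After insert 'bee': sets bits 0 2 -> bits=11100101
After insert 'ape': sets bits 3 7 -> bits=11110101
After insert 'jay': sets bits 2 5 -> bits=11110101
Not inserted: cow elk pig — query each against bits=11110101:
query cow: checks bit0=1, bit2=1 (all 1) -> maybe => FALSE POSITIVE
query elk: checks bit7=1 (all 1) -> maybe => FALSE POSITIVE
query pig: checks bit1=1, bit3=1 (all 1) -> maybe => FALSE POSITIVE
False positives (alphabetical): cow elk pig

Answer: cow elk pig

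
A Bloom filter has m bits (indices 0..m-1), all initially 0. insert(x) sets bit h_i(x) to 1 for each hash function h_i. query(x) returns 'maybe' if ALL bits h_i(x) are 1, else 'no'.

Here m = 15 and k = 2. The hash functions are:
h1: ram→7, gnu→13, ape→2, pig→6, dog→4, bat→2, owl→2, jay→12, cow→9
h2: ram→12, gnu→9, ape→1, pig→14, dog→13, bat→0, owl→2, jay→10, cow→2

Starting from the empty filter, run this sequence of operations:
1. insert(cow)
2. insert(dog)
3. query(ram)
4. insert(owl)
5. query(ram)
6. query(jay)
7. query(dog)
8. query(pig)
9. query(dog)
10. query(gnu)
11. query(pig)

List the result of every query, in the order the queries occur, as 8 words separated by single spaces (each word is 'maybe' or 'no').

Start: bits=000000000000000
Op 1: insert cow -> sets bits 2 9 -> bits=001000000100000
Op 2: insert dog -> sets bits 4 13 -> bits=001010000100010
Op 3: query ram -> checks bit7=0, bit12=0 (has a 0) -> no
Op 4: insert owl -> sets bits 2 -> bits=001010000100010
Op 5: query ram -> checks bit7=0, bit12=0 (has a 0) -> no
Op 6: query jay -> checks bit10=0, bit12=0 (has a 0) -> no
Op 7: query dog -> checks bit4=1, bit13=1 (all 1) -> maybe
Op 8: query pig -> checks bit6=0, bit14=0 (has a 0) -> no
Op 9: query dog -> checks bit4=1, bit13=1 (all 1) -> maybe
Op 10: query gnu -> checks bit9=1, bit13=1 (all 1) -> maybe
Op 11: query pig -> checks bit6=0, bit14=0 (has a 0) -> no
Query results in order: no no no maybe no maybe maybe no

Answer: no no no maybe no maybe maybe no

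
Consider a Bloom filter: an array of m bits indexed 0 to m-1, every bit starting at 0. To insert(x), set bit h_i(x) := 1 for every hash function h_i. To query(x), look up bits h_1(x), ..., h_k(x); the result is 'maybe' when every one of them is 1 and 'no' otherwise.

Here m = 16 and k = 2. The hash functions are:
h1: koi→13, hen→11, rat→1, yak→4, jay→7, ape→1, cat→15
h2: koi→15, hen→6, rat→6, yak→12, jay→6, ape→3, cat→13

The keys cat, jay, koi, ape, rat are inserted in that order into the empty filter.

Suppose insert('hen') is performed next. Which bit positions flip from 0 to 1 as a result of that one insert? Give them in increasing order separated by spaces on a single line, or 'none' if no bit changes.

Answer: 11

Derivation:
Start: bits=0000000000000000
After insert 'cat': sets bits 13 15 -> bits=0000000000000101
After insert 'jay': sets bits 6 7 -> bits=0000001100000101
After insert 'koi': sets bits 13 15 -> bits=0000001100000101
After insert 'ape': sets bits 1 3 -> bits=0101001100000101
After insert 'rat': sets bits 1 6 -> bits=0101001100000101
insert 'hen' would touch bits 6 11; currently bit6=1, bit11=0
Bits that are 0 among those (would change 0->1): 11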